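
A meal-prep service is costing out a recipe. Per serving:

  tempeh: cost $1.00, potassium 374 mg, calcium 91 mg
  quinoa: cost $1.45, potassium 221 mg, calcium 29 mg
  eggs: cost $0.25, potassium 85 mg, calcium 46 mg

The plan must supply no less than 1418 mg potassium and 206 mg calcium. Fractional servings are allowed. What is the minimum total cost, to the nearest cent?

$3.79

The cheapest plan sits at a corner of the feasible region — with two constraints it uses at most two foods.
tempeh only: max(1418/374, 206/91) = 3.791 servings → $3.79.
quinoa only: max(1418/221, 206/29) = 7.103 servings → $10.30.
eggs only: max(1418/85, 206/46) = 16.68 servings → $4.17.
tempeh + quinoa with both tight: 0.4753 servings and 5.612 servings → $8.61.
tempeh + eggs: the both-tight solution has a negative serving — not a feasible corner.
quinoa + eggs with both tight: 6.196 servings and 0.5719 servings → $9.13.
So the least-cost plan costs $3.79.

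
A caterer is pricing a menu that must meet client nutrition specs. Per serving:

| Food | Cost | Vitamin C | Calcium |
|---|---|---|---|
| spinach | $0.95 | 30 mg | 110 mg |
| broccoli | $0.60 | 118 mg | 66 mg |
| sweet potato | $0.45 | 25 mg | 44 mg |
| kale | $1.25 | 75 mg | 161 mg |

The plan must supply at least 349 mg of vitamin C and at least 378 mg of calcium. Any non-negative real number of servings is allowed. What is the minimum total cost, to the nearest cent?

A basic optimal solution has at most two foods positive. Try each food alone and each pair with both targets met exactly.
spinach only: max(349/30, 378/110) = 11.63 servings → $11.05.
broccoli only: max(349/118, 378/66) = 5.727 servings → $3.44.
sweet potato only: max(349/25, 378/44) = 13.96 servings → $6.28.
kale only: max(349/75, 378/161) = 4.653 servings → $5.82.
spinach + broccoli with both tight: 1.961 servings and 2.459 servings → $3.34.
spinach + sweet potato: intersection lies outside the first quadrant.
spinach + kale: intersection lies outside the first quadrant.
broccoli + sweet potato with both tight: 1.667 servings and 6.09 servings → $3.74.
broccoli + kale with both tight: 1.982 servings and 1.535 servings → $3.11.
sweet potato + kale with both targets exact would need a negative amount; discard.
So the least-cost plan costs $3.11.

$3.11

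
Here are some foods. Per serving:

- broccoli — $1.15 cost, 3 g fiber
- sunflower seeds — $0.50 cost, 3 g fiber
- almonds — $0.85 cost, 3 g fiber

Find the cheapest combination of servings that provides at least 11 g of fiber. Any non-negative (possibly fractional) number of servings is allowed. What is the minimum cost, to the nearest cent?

Cost per g of fiber: sunflower seeds $0.1667, almonds $0.2833, broccoli $0.3833.
With no serving limits, use only sunflower seeds: 11 g / 3 g = 3.667 servings × $0.50 = $1.83.

$1.83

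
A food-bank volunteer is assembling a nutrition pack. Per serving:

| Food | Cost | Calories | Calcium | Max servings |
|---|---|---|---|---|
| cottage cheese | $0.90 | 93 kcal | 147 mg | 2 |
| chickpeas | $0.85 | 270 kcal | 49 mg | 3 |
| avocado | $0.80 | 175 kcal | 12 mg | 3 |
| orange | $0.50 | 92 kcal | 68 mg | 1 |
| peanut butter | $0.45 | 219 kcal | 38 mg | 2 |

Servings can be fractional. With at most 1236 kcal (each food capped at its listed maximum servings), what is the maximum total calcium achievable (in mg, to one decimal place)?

534.7 mg

Calcium per kcal: cottage cheese 1.581, orange 0.7391, chickpeas 0.1815, peanut butter 0.1735, avocado 0.06857.
Take 2 servings of cottage cheese: uses 186 kcal, +294.0 mg calcium (running total 294.0 mg).
Take 1 serving of orange: uses 92 kcal, +68.0 mg calcium (running total 362.0 mg).
Take 3 servings of chickpeas: uses 810 kcal, +147.0 mg calcium (running total 509.0 mg).
Take 0.6758 servings of peanut butter: uses 148 kcal, +25.7 mg calcium (running total 534.7 mg).
Filling greedily by calcium-per-kcal is optimal for one linear limit, giving 534.7 mg.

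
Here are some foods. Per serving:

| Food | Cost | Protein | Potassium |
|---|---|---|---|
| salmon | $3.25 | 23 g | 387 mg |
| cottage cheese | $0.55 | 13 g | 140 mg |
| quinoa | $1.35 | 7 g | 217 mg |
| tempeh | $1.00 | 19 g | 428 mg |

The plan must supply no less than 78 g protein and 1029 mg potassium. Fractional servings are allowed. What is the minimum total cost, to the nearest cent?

salmon only: max(78/23, 1029/387) = 3.391 servings → $11.02.
cottage cheese only: max(78/13, 1029/140) = 7.35 servings → $4.04.
quinoa only: max(78/7, 1029/217) = 11.14 servings → $15.04.
tempeh only: max(78/19, 1029/428) = 4.105 servings → $4.11.
salmon + cottage cheese with both tight: 1.357 servings and 3.6 servings → $6.39.
salmon + quinoa with both targets exact would need a negative amount; discard.
salmon + tempeh with both targets exact would need a negative amount; discard.
cottage cheese + quinoa with both tight: 5.281 servings and 1.335 servings → $4.71.
cottage cheese + tempeh with both tight: 4.763 servings and 0.8461 servings → $3.47.
quinoa + tempeh: intersection lies outside the first quadrant.
The minimum over all feasible corners is $3.47.

$3.47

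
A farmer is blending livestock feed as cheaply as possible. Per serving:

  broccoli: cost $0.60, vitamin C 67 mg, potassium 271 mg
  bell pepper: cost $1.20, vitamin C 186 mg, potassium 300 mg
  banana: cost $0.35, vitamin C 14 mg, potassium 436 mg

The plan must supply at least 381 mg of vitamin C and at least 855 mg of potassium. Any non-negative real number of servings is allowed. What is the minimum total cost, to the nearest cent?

$2.61

This is a tiny linear program; its minimum lies at a vertex of the feasible set. List the vertices and price them.
broccoli only: max(381/67, 855/271) = 5.687 servings → $3.41.
bell pepper only: max(381/186, 855/300) = 2.85 servings → $3.42.
banana only: max(381/14, 855/436) = 27.21 servings → $9.53.
broccoli + bell pepper with both tight: 1.476 servings and 1.517 servings → $2.71.
broccoli + banana: the both-tight solution has a negative serving — not a feasible corner.
bell pepper + banana with both tight: 2.005 servings and 0.5817 servings → $2.61.
Cheapest feasible corner: $2.61.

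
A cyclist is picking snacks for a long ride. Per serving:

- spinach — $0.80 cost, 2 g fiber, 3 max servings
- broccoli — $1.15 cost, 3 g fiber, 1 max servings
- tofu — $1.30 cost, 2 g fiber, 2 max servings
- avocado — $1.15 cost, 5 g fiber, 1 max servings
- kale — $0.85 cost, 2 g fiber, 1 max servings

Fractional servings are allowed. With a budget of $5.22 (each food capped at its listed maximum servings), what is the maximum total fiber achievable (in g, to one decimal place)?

Fiber per dollar: avocado 4.348, broccoli 2.609, spinach 2.5, kale 2.353, tofu 1.538.
Take 1 serving of avocado: spends $1.15, +5.0 g fiber (running total 5.0 g).
Take 1 serving of broccoli: spends $1.15, +3.0 g fiber (running total 8.0 g).
Take 3 servings of spinach: spends $2.40, +6.0 g fiber (running total 14.0 g).
Take 0.6118 servings of kale: spends $0.52, +1.2 g fiber (running total 15.2 g).
Greedy by best ratio exhausts the cost allowance optimally: 15.2 g.

15.2 g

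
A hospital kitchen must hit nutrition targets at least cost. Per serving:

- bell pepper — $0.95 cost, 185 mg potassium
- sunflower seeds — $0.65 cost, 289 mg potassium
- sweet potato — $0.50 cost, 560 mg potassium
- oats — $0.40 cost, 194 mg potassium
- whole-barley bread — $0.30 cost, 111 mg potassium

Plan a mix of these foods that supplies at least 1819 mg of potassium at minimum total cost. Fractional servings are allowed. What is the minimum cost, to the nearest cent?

$1.62

Cost per mg of potassium: sweet potato $0.0009, oats $0.0021, sunflower seeds $0.0022, whole-barley bread $0.0027, bell pepper $0.0051.
With no serving limits, use only sweet potato: 1819 mg / 560 mg = 3.248 servings × $0.50 = $1.62.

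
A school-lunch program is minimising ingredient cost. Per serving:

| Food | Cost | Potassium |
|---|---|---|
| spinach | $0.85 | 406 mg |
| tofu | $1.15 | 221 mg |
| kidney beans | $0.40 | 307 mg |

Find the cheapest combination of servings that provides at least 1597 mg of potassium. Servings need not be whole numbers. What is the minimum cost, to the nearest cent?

Cost per mg of potassium: kidney beans $0.0013, spinach $0.0021, tofu $0.0052.
With no serving limits, use only kidney beans: 1597 mg / 307 mg = 5.202 servings × $0.40 = $2.08.

$2.08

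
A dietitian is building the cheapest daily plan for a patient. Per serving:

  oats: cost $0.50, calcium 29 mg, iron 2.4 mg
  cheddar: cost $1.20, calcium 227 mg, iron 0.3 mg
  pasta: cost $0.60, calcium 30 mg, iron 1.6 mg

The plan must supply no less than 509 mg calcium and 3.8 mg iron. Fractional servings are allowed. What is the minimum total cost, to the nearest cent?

$3.15

oats only: max(509/29, 3.8/2.4) = 17.55 servings → $8.78.
cheddar only: max(509/227, 3.8/0.3) = 12.67 servings → $15.20.
pasta only: max(509/30, 3.8/1.6) = 16.97 servings → $10.18.
oats + cheddar with both tight: 1.324 servings and 2.073 servings → $3.15.
oats + pasta: intersection lies outside the first quadrant.
cheddar + pasta with both tight: 1.977 servings and 2.004 servings → $3.58.
Cheapest feasible corner: $3.15.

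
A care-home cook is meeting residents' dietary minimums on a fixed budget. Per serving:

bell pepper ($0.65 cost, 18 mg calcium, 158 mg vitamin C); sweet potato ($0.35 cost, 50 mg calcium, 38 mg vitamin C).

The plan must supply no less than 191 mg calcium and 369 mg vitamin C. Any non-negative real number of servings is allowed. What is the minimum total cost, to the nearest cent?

$2.15

An LP optimum is at a vertex; with two nutrient constraints at most two foods are used. Check each candidate.
bell pepper only: max(191/18, 369/158) = 10.61 servings → $6.90.
sweet potato only: max(191/50, 369/38) = 9.711 servings → $3.40.
bell pepper + sweet potato with both tight: 1.551 servings and 3.262 servings → $2.15.
Cheapest feasible corner: $2.15.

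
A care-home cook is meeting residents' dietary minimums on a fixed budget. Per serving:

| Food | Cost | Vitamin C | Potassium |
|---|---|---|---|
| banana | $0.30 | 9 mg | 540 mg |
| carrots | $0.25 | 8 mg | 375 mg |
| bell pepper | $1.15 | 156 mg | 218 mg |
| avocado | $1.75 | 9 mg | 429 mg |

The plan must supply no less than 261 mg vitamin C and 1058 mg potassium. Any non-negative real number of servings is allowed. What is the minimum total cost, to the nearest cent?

Minimising a linear cost over {vitamin C ≥ 261, potassium ≥ 1058, servings ≥ 0} — the optimum is at a vertex, using one or two foods.
banana only: max(261/9, 1058/540) = 29 servings → $8.70.
carrots only: max(261/8, 1058/375) = 32.62 servings → $8.16.
bell pepper only: max(261/156, 1058/218) = 4.853 servings → $5.58.
avocado only: max(261/9, 1058/429) = 29 servings → $50.75.
banana + carrots: the both-tight solution has a negative serving — not a feasible corner.
banana + bell pepper with both tight: 1.314 servings and 1.597 servings → $2.23.
banana + avocado with both targets exact would need a negative amount; discard.
carrots + bell pepper with both tight: 1.906 servings and 1.575 servings → $2.29.
carrots + avocado: intersection lies outside the first quadrant.
bell pepper + avocado with both tight: 1.577 servings and 1.665 servings → $4.73.
The minimum over all feasible corners is $2.23.

$2.23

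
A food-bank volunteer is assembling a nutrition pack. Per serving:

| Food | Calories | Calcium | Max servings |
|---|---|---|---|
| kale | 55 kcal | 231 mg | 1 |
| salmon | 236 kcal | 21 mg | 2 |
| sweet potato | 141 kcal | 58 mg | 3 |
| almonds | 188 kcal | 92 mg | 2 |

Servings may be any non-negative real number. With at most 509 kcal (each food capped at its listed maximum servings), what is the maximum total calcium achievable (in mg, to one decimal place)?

Calcium per kcal: kale 4.2, almonds 0.4894, sweet potato 0.4113, salmon 0.08898.
Take 1 serving of kale: uses 55 kcal, +231.0 mg calcium (running total 231.0 mg).
Take 2 servings of almonds: uses 376 kcal, +184.0 mg calcium (running total 415.0 mg).
Take 0.5532 servings of sweet potato: uses 78 kcal, +32.1 mg calcium (running total 447.1 mg).
Filling greedily by calcium-per-kcal is optimal for one linear limit, giving 447.1 mg.

447.1 mg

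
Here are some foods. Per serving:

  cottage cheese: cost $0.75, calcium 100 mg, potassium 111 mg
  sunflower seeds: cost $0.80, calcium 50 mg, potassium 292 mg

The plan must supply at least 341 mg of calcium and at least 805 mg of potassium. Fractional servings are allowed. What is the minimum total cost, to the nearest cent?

A basic optimal solution has at most two foods positive. Try each food alone and each pair with both targets met exactly.
cottage cheese only: max(341/100, 805/111) = 7.252 servings → $5.44.
sunflower seeds only: max(341/50, 805/292) = 6.82 servings → $5.46.
cottage cheese + sunflower seeds with both tight: 2.508 servings and 1.803 servings → $3.32.
So the least-cost plan costs $3.32.

$3.32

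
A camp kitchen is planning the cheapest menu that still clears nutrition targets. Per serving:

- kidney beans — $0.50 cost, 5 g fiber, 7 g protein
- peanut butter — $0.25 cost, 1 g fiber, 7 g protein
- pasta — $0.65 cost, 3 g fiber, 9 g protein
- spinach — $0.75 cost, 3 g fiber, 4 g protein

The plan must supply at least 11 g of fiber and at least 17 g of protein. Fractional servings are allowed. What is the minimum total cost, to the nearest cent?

$1.14

At the optimum either one food covers both requirements or two foods hit both targets exactly; no other combination can be cheaper.
kidney beans only: max(11/5, 17/7) = 2.429 servings → $1.21.
peanut butter only: max(11/1, 17/7) = 11 servings → $2.75.
pasta only: max(11/3, 17/9) = 3.667 servings → $2.38.
spinach only: max(11/3, 17/4) = 4.25 servings → $3.19.
kidney beans + peanut butter with both tight: 2.143 servings and 0.2857 servings → $1.14.
kidney beans + pasta with both tight: 2 servings and 0.3333 servings → $1.22.
kidney beans + spinach with both targets exact would need a negative amount; discard.
peanut butter + pasta: the both-tight solution has a negative serving — not a feasible corner.
peanut butter + spinach with both tight: 0.4118 servings and 3.529 servings → $2.75.
pasta + spinach with both tight: 0.4667 servings and 3.2 servings → $2.70.
So the least-cost plan costs $1.14.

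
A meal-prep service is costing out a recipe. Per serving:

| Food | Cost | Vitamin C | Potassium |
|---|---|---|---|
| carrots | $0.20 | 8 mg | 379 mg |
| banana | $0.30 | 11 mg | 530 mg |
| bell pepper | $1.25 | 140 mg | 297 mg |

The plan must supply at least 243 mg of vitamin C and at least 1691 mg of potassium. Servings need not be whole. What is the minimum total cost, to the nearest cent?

Compare the cost at each extreme point of the feasible region.
carrots only: max(243/8, 1691/379) = 30.38 servings → $6.08.
banana only: max(243/11, 1691/530) = 22.09 servings → $6.63.
bell pepper only: max(243/140, 1691/297) = 5.694 servings → $7.12.
carrots + banana: the both-tight solution has a negative serving — not a feasible corner.
carrots + bell pepper with both tight: 3.247 servings and 1.55 servings → $2.59.
banana + bell pepper with both tight: 2.32 servings and 1.553 servings → $2.64.
So the least-cost plan costs $2.59.

$2.59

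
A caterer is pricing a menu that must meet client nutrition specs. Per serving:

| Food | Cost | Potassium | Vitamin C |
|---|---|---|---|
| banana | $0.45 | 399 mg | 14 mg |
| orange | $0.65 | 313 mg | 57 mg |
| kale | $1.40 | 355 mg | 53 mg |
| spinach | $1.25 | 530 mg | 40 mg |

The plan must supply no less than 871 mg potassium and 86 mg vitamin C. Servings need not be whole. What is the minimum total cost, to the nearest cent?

$1.34

A basic optimal solution has at most two foods positive. Try each food alone and each pair with both targets met exactly.
banana only: max(871/399, 86/14) = 6.143 servings → $2.76.
orange only: max(871/313, 86/57) = 2.783 servings → $1.81.
kale only: max(871/355, 86/53) = 2.454 servings → $3.43.
spinach only: max(871/530, 86/40) = 2.15 servings → $2.69.
banana + orange with both tight: 1.238 servings and 1.205 servings → $1.34.
banana + kale with both tight: 0.9664 servings and 1.367 servings → $2.35.
banana + spinach: intersection lies outside the first quadrant.
orange + kale with both targets exact would need a negative amount; discard.
orange + spinach with both tight: 0.6071 servings and 1.285 servings → $2.00.
kale + spinach with both tight: 0.7732 servings and 1.125 servings → $2.49.
Cheapest feasible corner: $1.34.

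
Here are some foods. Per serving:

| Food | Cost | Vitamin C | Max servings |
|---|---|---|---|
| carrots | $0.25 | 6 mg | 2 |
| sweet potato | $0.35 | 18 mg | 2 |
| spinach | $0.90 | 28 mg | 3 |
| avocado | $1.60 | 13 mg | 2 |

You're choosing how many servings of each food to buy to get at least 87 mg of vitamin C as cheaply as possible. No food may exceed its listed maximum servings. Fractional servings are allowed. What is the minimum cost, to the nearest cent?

$2.34

Cost per mg of vitamin C: sweet potato $0.0194, spinach $0.0321, carrots $0.0417, avocado $0.1231.
Take 2 servings of sweet potato: +36.0 mg vitamin C for $0.70 (total $0.70, still need 51.0 mg).
Take 1.821 servings of spinach: +51.0 mg vitamin C for $1.64 (total $2.34, still need 0.0 mg).
Greedy by cheapest-per-mg is optimal for a single linear constraint, so the minimum cost is $2.34.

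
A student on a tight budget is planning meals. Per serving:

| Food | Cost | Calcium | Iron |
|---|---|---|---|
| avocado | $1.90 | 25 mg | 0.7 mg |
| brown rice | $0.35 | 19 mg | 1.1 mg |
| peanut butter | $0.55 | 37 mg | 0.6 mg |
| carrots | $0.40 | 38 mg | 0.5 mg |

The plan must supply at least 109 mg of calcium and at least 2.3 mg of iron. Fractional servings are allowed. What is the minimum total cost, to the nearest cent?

A basic optimal solution has at most two foods positive. Try each food alone and each pair with both targets met exactly.
avocado only: max(109/25, 2.3/0.7) = 4.36 servings → $8.28.
brown rice only: max(109/19, 2.3/1.1) = 5.737 servings → $2.01.
peanut butter only: max(109/37, 2.3/0.6) = 3.833 servings → $2.11.
carrots only: max(109/38, 2.3/0.5) = 4.6 servings → $1.84.
avocado + brown rice with both targets exact would need a negative amount; discard.
avocado + peanut butter with both tight: 1.807 servings and 1.725 servings → $4.38.
avocado + carrots with both tight: 2.333 servings and 1.333 servings → $4.97.
brown rice + peanut butter with both tight: 0.6724 servings and 2.601 servings → $1.67.
brown rice + carrots with both tight: 1.019 servings and 2.359 servings → $1.30.
peanut butter + carrots: the both-tight solution has a negative serving — not a feasible corner.
So the least-cost plan costs $1.30.

$1.30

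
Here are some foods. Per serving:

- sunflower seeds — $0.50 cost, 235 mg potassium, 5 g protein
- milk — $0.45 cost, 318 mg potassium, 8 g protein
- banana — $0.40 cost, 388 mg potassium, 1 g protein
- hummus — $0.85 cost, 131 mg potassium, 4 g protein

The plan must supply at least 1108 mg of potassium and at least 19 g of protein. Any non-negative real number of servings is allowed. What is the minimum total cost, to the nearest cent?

Two binding constraints pin down two serving amounts, so the optimal mix uses at most two foods. The candidates are each food alone (scaled to the tighter of potassium/protein) and each pair with both constraints tight.
sunflower seeds only: max(1108/235, 19/5) = 4.715 servings → $2.36.
milk only: max(1108/318, 19/8) = 3.484 servings → $1.57.
banana only: max(1108/388, 19/1) = 19 servings → $7.60.
hummus only: max(1108/131, 19/4) = 8.458 servings → $7.19.
sunflower seeds + milk: the both-tight solution has a negative serving — not a feasible corner.
sunflower seeds + banana with both tight: 3.674 servings and 0.6305 servings → $2.09.
sunflower seeds + hummus: the both-tight solution has a negative serving — not a feasible corner.
milk + banana with both tight: 2.248 servings and 1.013 servings → $1.42.
milk + hummus: the both-tight solution has a negative serving — not a feasible corner.
banana + hummus with both tight: 1.367 servings and 4.408 servings → $4.29.
Cheapest feasible corner: $1.42.

$1.42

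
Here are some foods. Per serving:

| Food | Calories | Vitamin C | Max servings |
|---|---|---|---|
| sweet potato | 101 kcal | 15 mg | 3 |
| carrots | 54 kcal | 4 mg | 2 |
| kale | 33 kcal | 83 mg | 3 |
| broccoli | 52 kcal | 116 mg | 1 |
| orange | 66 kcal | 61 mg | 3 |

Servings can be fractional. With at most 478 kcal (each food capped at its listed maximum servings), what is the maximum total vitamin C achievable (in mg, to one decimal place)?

567.2 mg

Vitamin C per kcal: kale 2.515, broccoli 2.231, orange 0.9242, sweet potato 0.1485, carrots 0.07407.
Take 3 servings of kale: uses 99 kcal, +249.0 mg vitamin C (running total 249.0 mg).
Take 1 serving of broccoli: uses 52 kcal, +116.0 mg vitamin C (running total 365.0 mg).
Take 3 servings of orange: uses 198 kcal, +183.0 mg vitamin C (running total 548.0 mg).
Take 1.277 servings of sweet potato: uses 129 kcal, +19.2 mg vitamin C (running total 567.2 mg).
Filling greedily by vitamin C-per-kcal is optimal for one linear limit, giving 567.2 mg.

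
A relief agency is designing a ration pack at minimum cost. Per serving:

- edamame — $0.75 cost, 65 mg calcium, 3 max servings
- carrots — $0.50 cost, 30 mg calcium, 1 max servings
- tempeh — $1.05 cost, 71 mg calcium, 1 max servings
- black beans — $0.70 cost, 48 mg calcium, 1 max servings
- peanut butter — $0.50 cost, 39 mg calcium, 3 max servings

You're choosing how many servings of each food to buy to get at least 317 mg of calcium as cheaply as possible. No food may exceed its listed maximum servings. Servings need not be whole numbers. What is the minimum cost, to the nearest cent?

$3.82

Cost per mg of calcium: edamame $0.0115, peanut butter $0.0128, black beans $0.0146, tempeh $0.0148, carrots $0.0167.
Take 3 servings of edamame: +195.0 mg calcium for $2.25 (total $2.25, still need 122.0 mg).
Take 3 servings of peanut butter: +117.0 mg calcium for $1.50 (total $3.75, still need 5.0 mg).
Take 0.1042 servings of black beans: +5.0 mg calcium for $0.07 (total $3.82, still need 0.0 mg).
Filling from the cheapest source first is optimal under one linear minimum: $3.82.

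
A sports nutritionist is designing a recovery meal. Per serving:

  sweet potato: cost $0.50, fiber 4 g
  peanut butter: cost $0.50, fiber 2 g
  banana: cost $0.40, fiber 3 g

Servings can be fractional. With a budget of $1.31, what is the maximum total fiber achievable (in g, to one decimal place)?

10.5 g

Fiber per dollar: sweet potato 8, banana 7.5, peanut butter 4.
With no serving limits, spend the whole cost allowance on sweet potato: $1.31 / $0.50 × 4 g = 10.5 g.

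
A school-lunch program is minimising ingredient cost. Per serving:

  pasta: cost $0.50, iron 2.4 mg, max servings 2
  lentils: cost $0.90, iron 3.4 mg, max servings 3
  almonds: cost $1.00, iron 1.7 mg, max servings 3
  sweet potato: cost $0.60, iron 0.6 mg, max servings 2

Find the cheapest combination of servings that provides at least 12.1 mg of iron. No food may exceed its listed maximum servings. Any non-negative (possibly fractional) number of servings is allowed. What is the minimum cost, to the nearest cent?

$2.93

Cost per mg of iron: pasta $0.2083, lentils $0.2647, almonds $0.5882, sweet potato $1.0000.
Take 2 servings of pasta: +4.8 mg iron for $1.00 (total $1.00, still need 7.3 mg).
Take 2.147 servings of lentils: +7.3 mg iron for $1.93 (total $2.93, still need 0.0 mg).
Greedy by cheapest-per-mg is optimal for a single linear constraint, so the minimum cost is $2.93.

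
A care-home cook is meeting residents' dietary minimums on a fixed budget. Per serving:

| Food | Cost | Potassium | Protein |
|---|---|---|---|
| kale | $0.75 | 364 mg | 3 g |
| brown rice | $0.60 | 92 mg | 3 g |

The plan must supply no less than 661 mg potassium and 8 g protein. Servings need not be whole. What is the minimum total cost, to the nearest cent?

$1.83

The cheapest plan sits at a corner of the feasible region — with two constraints it uses at most two foods.
kale only: max(661/364, 8/3) = 2.667 servings → $2.00.
brown rice only: max(661/92, 8/3) = 7.185 servings → $4.31.
kale + brown rice with both tight: 1.528 servings and 1.138 servings → $1.83.
The minimum over all feasible corners is $1.83.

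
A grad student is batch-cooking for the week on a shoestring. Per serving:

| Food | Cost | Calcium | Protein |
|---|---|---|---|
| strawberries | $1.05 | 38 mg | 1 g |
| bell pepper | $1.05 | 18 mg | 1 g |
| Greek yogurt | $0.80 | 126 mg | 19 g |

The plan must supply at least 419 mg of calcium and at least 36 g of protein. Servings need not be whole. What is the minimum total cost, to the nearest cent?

$2.66

Two binding constraints pin down two serving amounts, so the optimal mix uses at most two foods. The candidates are each food alone (scaled to the tighter of calcium/protein) and each pair with both constraints tight.
strawberries only: max(419/38, 36/1) = 36 servings → $37.80.
bell pepper only: max(419/18, 36/1) = 36 servings → $37.80.
Greek yogurt only: max(419/126, 36/19) = 3.325 servings → $2.66.
strawberries + bell pepper with both targets exact would need a negative amount; discard.
strawberries + Greek yogurt with both tight: 5.747 servings and 1.592 servings → $7.31.
bell pepper + Greek yogurt with both tight: 15.86 servings and 1.06 servings → $17.50.
Cheapest feasible corner: $2.66.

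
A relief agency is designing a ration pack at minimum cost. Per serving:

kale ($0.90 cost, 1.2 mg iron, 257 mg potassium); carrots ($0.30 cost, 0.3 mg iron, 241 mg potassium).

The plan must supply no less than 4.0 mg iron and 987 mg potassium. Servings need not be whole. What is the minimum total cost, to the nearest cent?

kale only: max(4.0/1.2, 987/257) = 3.84 servings → $3.46.
carrots only: max(4.0/0.3, 987/241) = 13.33 servings → $4.00.
kale + carrots with both tight: 3.149 servings and 0.7374 servings → $3.06.
The minimum over all feasible corners is $3.06.

$3.06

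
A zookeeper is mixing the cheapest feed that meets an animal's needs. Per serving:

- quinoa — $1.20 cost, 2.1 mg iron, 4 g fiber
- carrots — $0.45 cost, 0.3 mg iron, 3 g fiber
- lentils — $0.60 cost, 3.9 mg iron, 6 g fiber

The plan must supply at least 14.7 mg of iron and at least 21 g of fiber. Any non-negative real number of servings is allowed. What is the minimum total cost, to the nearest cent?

$2.26

With two linear requirements the optimum uses one or two foods; enumerate the corners.
quinoa only: max(14.7/2.1, 21/4) = 7 servings → $8.40.
carrots only: max(14.7/0.3, 21/3) = 49 servings → $22.05.
lentils only: max(14.7/3.9, 21/6) = 3.769 servings → $2.26.
quinoa + carrots with both targets exact would need a negative amount; discard.
quinoa + lentils with both targets exact would need a negative amount; discard.
carrots + lentils: the both-tight solution has a negative serving — not a feasible corner.
So the least-cost plan costs $2.26.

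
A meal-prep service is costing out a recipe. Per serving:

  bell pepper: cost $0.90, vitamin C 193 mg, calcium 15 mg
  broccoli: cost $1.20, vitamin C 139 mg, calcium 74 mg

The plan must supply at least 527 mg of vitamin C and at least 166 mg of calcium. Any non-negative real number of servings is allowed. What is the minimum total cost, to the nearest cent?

A basic optimal solution has at most two foods positive. Try each food alone and each pair with both targets met exactly.
bell pepper only: max(527/193, 166/15) = 11.07 servings → $9.96.
broccoli only: max(527/139, 166/74) = 3.791 servings → $4.55.
bell pepper + broccoli with both tight: 1.306 servings and 1.979 servings → $3.55.
The minimum over all feasible corners is $3.55.

$3.55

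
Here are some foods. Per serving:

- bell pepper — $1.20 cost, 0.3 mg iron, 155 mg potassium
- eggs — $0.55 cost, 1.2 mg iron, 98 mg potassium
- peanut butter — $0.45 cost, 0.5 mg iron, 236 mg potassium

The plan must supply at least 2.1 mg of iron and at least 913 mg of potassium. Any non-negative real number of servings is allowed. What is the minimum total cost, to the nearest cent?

$1.80

Compare the cost at each extreme point of the feasible region.
bell pepper only: max(2.1/0.3, 913/155) = 7 servings → $8.40.
eggs only: max(2.1/1.2, 913/98) = 9.316 servings → $5.12.
peanut butter only: max(2.1/0.5, 913/236) = 4.2 servings → $1.89.
bell pepper + eggs with both tight: 5.682 servings and 0.3295 servings → $7.00.
bell pepper + peanut butter with both targets exact would need a negative amount; discard.
eggs + peanut butter with both tight: 0.167 servings and 3.799 servings → $1.80.
The minimum over all feasible corners is $1.80.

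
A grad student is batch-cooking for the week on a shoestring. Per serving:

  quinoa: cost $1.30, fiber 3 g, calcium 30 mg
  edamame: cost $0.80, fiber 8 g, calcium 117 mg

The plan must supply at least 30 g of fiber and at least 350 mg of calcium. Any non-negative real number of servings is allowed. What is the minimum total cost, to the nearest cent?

$3.00

A basic optimal solution has at most two foods positive. Try each food alone and each pair with both targets met exactly.
quinoa only: max(30/3, 350/30) = 11.67 servings → $15.17.
edamame only: max(30/8, 350/117) = 3.75 servings → $3.00.
quinoa + edamame with both tight: 6.396 servings and 1.351 servings → $9.40.
The minimum over all feasible corners is $3.00.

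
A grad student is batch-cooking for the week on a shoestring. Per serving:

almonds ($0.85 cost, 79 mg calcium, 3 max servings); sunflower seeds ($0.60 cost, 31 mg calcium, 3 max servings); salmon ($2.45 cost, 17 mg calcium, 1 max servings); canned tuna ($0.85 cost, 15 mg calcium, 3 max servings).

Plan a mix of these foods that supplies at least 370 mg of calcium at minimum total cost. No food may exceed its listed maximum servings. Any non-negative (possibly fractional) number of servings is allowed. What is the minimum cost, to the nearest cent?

$6.62

Cost per mg of calcium: almonds $0.0108, sunflower seeds $0.0194, canned tuna $0.0567, salmon $0.1441.
Take 3 servings of almonds: +237.0 mg calcium for $2.55 (total $2.55, still need 133.0 mg).
Take 3 servings of sunflower seeds: +93.0 mg calcium for $1.80 (total $4.35, still need 40.0 mg).
Take 2.667 servings of canned tuna: +40.0 mg calcium for $2.27 (total $6.62, still need 0.0 mg).
Greedy by cheapest-per-mg is optimal for a single linear constraint, so the minimum cost is $6.62.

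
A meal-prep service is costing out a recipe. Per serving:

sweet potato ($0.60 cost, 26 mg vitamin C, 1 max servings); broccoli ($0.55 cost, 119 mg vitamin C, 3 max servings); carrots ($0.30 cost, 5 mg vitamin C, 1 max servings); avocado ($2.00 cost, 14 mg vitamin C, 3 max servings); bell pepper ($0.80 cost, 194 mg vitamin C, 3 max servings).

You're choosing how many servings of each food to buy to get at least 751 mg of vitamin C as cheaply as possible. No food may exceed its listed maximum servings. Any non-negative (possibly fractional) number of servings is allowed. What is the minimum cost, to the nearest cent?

$3.18

Cost per mg of vitamin C: bell pepper $0.0041, broccoli $0.0046, sweet potato $0.0231, carrots $0.0600, avocado $0.1429.
Take 3 servings of bell pepper: +582.0 mg vitamin C for $2.40 (total $2.40, still need 169.0 mg).
Take 1.42 servings of broccoli: +169.0 mg vitamin C for $0.78 (total $3.18, still need 0.0 mg).
Filling from the cheapest source first is optimal under one linear minimum: $3.18.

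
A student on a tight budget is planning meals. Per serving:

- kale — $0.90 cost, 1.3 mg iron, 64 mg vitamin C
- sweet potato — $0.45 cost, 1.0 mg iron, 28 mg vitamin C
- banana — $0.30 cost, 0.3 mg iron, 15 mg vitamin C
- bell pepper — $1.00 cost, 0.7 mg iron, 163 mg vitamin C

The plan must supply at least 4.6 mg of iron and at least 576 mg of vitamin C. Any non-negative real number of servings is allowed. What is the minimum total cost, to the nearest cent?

$4.21

kale only: max(4.6/1.3, 576/64) = 9 servings → $8.10.
sweet potato only: max(4.6/1.0, 576/28) = 20.57 servings → $9.26.
banana only: max(4.6/0.3, 576/15) = 38.4 servings → $11.52.
bell pepper only: max(4.6/0.7, 576/163) = 6.571 servings → $6.57.
kale + sweet potato: the both-tight solution has a negative serving — not a feasible corner.
kale + banana with both targets exact would need a negative amount; discard.
kale + bell pepper with both tight: 2.074 servings and 2.719 servings → $4.59.
sweet potato + banana with both targets exact would need a negative amount; discard.
sweet potato + bell pepper with both tight: 2.417 servings and 3.119 servings → $4.21.
banana + bell pepper with both tight: 9.026 servings and 2.703 servings → $5.41.
The minimum over all feasible corners is $4.21.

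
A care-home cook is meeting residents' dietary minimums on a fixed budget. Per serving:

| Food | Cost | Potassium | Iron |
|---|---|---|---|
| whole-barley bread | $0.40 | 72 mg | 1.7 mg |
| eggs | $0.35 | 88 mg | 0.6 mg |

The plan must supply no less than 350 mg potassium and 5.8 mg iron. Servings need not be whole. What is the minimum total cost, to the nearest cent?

whole-barley bread only: max(350/72, 5.8/1.7) = 4.861 servings → $1.94.
eggs only: max(350/88, 5.8/0.6) = 9.667 servings → $3.38.
whole-barley bread + eggs with both tight: 2.823 servings and 1.667 servings → $1.71.
The minimum over all feasible corners is $1.71.

$1.71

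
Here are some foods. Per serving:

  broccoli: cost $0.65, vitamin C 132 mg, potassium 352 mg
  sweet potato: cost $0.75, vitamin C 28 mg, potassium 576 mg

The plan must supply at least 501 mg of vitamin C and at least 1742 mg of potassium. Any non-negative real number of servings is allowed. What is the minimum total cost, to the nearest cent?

Two binding constraints pin down two serving amounts, so the optimal mix uses at most two foods. The candidates are each food alone (scaled to the tighter of vitamin C/potassium) and each pair with both constraints tight.
broccoli only: max(501/132, 1742/352) = 4.949 servings → $3.22.
sweet potato only: max(501/28, 1742/576) = 17.89 servings → $13.42.
broccoli + sweet potato with both tight: 3.624 servings and 0.8098 servings → $2.96.
The minimum over all feasible corners is $2.96.

$2.96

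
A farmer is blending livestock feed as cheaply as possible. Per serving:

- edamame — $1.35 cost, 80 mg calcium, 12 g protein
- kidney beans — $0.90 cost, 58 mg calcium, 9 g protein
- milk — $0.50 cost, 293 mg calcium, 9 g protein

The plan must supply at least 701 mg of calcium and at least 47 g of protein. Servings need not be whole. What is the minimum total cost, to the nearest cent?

Compare the cost at each extreme point of the feasible region.
edamame only: max(701/80, 47/12) = 8.762 servings → $11.83.
kidney beans only: max(701/58, 47/9) = 12.09 servings → $10.88.
milk only: max(701/293, 47/9) = 5.222 servings → $2.61.
edamame + kidney beans: intersection lies outside the first quadrant.
edamame + milk with both tight: 2.669 servings and 1.664 servings → $4.43.
kidney beans + milk with both tight: 3.528 servings and 1.694 servings → $4.02.
The minimum over all feasible corners is $2.61.

$2.61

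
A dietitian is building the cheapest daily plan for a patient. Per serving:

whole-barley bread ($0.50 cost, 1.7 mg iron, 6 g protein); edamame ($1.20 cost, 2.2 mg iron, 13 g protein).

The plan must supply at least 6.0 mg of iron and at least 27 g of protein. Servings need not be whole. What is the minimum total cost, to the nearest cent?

$2.25

Check every corner: each single food scaled to meet both minima, and each pair solved so both constraints bind.
whole-barley bread only: max(6.0/1.7, 27/6) = 4.5 servings → $2.25.
edamame only: max(6.0/2.2, 27/13) = 2.727 servings → $3.27.
whole-barley bread + edamame with both tight: 2.09 servings and 1.112 servings → $2.38.
Cheapest feasible corner: $2.25.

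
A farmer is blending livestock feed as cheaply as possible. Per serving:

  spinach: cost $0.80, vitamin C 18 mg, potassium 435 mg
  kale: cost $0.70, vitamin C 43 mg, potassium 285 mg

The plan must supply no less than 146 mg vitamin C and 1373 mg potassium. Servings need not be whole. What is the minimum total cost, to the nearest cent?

$3.03

For a min-cost LP with two ≥-constraints, a basic feasible solution has at most two positive variables.
spinach only: max(146/18, 1373/435) = 8.111 servings → $6.49.
kale only: max(146/43, 1373/285) = 4.818 servings → $3.37.
spinach + kale with both tight: 1.284 servings and 2.858 servings → $3.03.
The minimum over all feasible corners is $3.03.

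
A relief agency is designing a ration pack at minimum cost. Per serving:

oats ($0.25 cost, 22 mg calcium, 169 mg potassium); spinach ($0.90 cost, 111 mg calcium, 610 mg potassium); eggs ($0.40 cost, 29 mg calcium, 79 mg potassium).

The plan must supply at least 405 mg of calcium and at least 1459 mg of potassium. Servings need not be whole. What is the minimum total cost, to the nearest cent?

$3.28

Two binding constraints pin down two serving amounts, so the optimal mix uses at most two foods. The candidates are each food alone (scaled to the tighter of calcium/potassium) and each pair with both constraints tight.
oats only: max(405/22, 1459/169) = 18.41 servings → $4.60.
spinach only: max(405/111, 1459/610) = 3.649 servings → $3.28.
eggs only: max(405/29, 1459/79) = 18.47 servings → $7.39.
oats + spinach: intersection lies outside the first quadrant.
oats + eggs with both tight: 3.261 servings and 11.49 servings → $5.41.
spinach + eggs with both tight: 1.156 servings and 9.539 servings → $4.86.
The minimum over all feasible corners is $3.28.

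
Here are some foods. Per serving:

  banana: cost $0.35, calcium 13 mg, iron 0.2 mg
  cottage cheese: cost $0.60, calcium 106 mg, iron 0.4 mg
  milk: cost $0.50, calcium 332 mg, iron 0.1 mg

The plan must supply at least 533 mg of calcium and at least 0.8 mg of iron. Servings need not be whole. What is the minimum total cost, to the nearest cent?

The cheapest plan sits at a corner of the feasible region — with two constraints it uses at most two foods.
banana only: max(533/13, 0.8/0.2) = 41 servings → $14.35.
cottage cheese only: max(533/106, 0.8/0.4) = 5.028 servings → $3.02.
milk only: max(533/332, 0.8/0.1) = 8 servings → $4.00.
banana + cottage cheese: the both-tight solution has a negative serving — not a feasible corner.
banana + milk with both tight: 3.261 servings and 1.478 servings → $1.88.
cottage cheese + milk with both tight: 1.737 servings and 1.051 servings → $1.57.
So the least-cost plan costs $1.57.

$1.57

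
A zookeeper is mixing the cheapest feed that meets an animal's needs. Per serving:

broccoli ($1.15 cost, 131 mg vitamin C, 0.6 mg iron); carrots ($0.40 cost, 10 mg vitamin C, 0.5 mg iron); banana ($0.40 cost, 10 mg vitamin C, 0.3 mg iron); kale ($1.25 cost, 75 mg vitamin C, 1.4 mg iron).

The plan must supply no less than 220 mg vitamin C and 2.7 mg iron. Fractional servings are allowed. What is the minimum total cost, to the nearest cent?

Minimising a linear cost over {vitamin C ≥ 220, iron ≥ 2.7, servings ≥ 0} — the optimum is at a vertex, using one or two foods.
broccoli only: max(220/131, 2.7/0.6) = 4.5 servings → $5.17.
carrots only: max(220/10, 2.7/0.5) = 22 servings → $8.80.
banana only: max(220/10, 2.7/0.3) = 22 servings → $8.80.
kale only: max(220/75, 2.7/1.4) = 2.933 servings → $3.67.
broccoli + carrots with both tight: 1.395 servings and 3.726 servings → $3.09.
broccoli + banana with both tight: 1.171 servings and 6.658 servings → $4.01.
broccoli + kale with both tight: 0.7623 servings and 1.602 servings → $2.88.
carrots + banana with both targets exact would need a negative amount; discard.
carrots + kale with both targets exact would need a negative amount; discard.
banana + kale with both targets exact would need a negative amount; discard.
Cheapest feasible corner: $2.88.

$2.88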